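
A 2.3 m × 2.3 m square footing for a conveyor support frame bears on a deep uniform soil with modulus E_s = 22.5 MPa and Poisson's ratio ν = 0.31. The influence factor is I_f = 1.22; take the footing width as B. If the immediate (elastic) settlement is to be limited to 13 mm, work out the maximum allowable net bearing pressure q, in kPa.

q ≈ 115 kPa

E_s = 22.5 MPa = 22500 kPa.
S_e = q·B·(1−ν²)/E_s · I_f  ⇒  q = S_e·E_s / (B·(1−ν²)·I_f).
q = 0.013 × 22500 / (2.3 × 0.9039 × 1.22) = 115.3 kPa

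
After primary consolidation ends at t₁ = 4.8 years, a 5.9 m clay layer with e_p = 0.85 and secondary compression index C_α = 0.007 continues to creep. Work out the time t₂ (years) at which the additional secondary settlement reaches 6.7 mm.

S_s = C_α·H/(1+e_p)·log₁₀(t₂/t₁) ⇒ log₁₀(t₂/t₁) = S_s·(1+e_p)/(C_α·H).
log₁₀(t₂/t₁) = 0.0067 × (1+0.85) / (0.007×5.9) = 0.3001
t₂ = t₁ × 10^0.3001 = 4.8 × 1.996 = 9.58 years

t₂ ≈ 9.58 years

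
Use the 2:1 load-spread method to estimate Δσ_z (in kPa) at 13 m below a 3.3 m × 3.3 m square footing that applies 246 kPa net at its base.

By the 2:1 method the load spreads at 1 horizontal : 2 vertical, so at depth z the loaded area has grown by z in each plan dimension:
Δσ = qBL/((B+z)(L+z)) = 246×3.3×3.3/((3.3+13)(3.3+13)) = 10.083 kPa

Δσ_z ≈ 10.1 kPa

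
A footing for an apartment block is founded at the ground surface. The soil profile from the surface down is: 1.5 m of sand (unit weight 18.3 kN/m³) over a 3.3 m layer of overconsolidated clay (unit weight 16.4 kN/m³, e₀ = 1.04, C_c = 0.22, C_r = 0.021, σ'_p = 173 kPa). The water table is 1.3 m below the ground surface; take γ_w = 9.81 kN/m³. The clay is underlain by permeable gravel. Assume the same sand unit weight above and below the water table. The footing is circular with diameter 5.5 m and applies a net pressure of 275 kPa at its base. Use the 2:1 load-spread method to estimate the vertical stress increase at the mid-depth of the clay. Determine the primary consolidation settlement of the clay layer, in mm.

S_c ≈ 20.7 mm

Mid-depth of clay below the ground surface: z = 1.5 + 3.3/2 = 3.15 m.
Total vertical stress at mid-clay: σ_v = 18.3×1.5 + 16.4×1.65 = 54.51 kPa.
Pore pressure: u = 9.81×(3.15 − 1.3) = 18.149 kPa.
Initial effective stress: σ'_0 = σ_v − u = 54.51 − 18.149 = 36.361 kPa.
Stress increase at mid-clay by the 2:1 spreading method:
Δσ ≈ qD²/(D+z)² = 275×5.5²/(5.5+3.15)² = 111.18 kPa
Final effective stress: σ'_f = 36.361 + 111.18 = 147.54 kPa.
σ'_f = 147.54 ≤ σ'_p = 173 kPa, so the clay remains overconsolidated and only the recompression index applies:
S_c = C_r·H/(1+e₀)·log₁₀(σ'_f/σ'_0) = 0.021×3.3/2.04×log₁₀(147.54/36.361)
    = 0.03397 × 0.60827 = 0.02066 m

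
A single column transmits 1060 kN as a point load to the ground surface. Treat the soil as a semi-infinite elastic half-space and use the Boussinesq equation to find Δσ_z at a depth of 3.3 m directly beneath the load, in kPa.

Boussinesq vertical stress below a point load on an elastic half-space:
Δσ_z = 3P/(2πz²) · [1 + (r/z)²]^(−5/2)
r/z = 0/3.3 = 0; [1+(r/z)²]^(−5/2) = 1.
Δσ_z = 3×1060/(2π×3.3²) × 1 = 46.475 × 1 = 46.48 kPa

Δσ_z ≈ 46.5 kPa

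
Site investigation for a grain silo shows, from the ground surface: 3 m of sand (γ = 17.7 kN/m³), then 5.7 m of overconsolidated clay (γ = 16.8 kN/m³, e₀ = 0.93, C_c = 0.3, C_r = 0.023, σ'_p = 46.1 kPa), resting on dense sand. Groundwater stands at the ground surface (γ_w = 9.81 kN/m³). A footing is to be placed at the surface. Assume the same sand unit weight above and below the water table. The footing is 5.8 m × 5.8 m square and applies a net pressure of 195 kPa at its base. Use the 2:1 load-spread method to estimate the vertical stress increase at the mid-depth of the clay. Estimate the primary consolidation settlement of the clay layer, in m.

S_c ≈ 0.267 m

Mid-depth of clay below the ground surface: z = 3 + 5.7/2 = 5.85 m.
Total vertical stress at mid-clay: σ_v = 17.7×3 + 16.8×2.85 = 100.98 kPa.
Pore pressure: u = 9.81×(5.85 − 0) = 57.389 kPa.
Initial effective stress: σ'_0 = σ_v − u = 100.98 − 57.389 = 43.591 kPa.
Stress increase at mid-clay by the 2:1 spreading method:
Δσ = qBL/((B+z)(L+z)) = 195×5.8×5.8/((5.8+5.85)(5.8+5.85)) = 48.332 kPa
Final effective stress: σ'_f = 43.591 + 48.332 = 91.923 kPa.
σ'_f = 91.923 > σ'_p = 46.1 kPa, so the stress path crosses the preconsolidation pressure — recompression up to σ'_p, then virgin compression beyond:
S_c = H/(1+e₀)·[C_r·log₁₀(σ'_p/σ'_0) + C_c·log₁₀(σ'_f/σ'_p)]
    = 5.7/1.93 × [0.023×log₁₀(46.1/43.591) + 0.3×log₁₀(91.923/46.1)]
    = 2.9534 × [0.00055899 + 0.089917] = 0.2672 m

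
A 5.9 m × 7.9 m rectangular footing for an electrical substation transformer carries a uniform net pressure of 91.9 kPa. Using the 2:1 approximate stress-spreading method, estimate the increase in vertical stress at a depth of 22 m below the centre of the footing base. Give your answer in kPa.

Δσ_z ≈ 5.13 kPa

By the 2:1 method the load spreads at 1 horizontal : 2 vertical, so at depth z the loaded area has grown by z in each plan dimension:
Δσ = qBL/((B+z)(L+z)) = 91.9×5.9×7.9/((5.9+22)(7.9+22)) = 5.1347 kPa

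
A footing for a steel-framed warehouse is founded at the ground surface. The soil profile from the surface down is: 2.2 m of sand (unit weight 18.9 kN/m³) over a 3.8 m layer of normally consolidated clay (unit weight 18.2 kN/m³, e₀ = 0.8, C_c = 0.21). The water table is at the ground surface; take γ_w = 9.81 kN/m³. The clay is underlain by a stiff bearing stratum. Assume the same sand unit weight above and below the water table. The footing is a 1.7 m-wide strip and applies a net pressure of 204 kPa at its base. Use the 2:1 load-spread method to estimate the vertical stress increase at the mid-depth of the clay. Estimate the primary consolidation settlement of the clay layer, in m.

S_c ≈ 0.189 m

Mid-depth of clay below the ground surface: z = 2.2 + 3.8/2 = 4.1 m.
Total vertical stress at mid-clay: σ_v = 18.9×2.2 + 18.2×1.9 = 76.16 kPa.
Pore pressure: u = 9.81×(4.1 − 0) = 40.221 kPa.
Initial effective stress: σ'_0 = σ_v − u = 76.16 − 40.221 = 35.939 kPa.
Stress increase at mid-clay by the 2:1 spreading method:
Δσ = qB/(B+z) = 204×1.7/(1.7+4.1) = 59.793 kPa
Final effective stress: σ'_f = σ'_0 + Δσ = 35.939 + 59.793 = 95.732 kPa.
Normally consolidated clay, so the full stress increment lies on the virgin compression line:
S_c = C_c·H/(1+e₀)·log₁₀(σ'_f/σ'_0) = 0.21×3.8/(1+0.8)×log₁₀(95.732/35.939)
    = 0.44333 × 0.42549 = 0.1886 m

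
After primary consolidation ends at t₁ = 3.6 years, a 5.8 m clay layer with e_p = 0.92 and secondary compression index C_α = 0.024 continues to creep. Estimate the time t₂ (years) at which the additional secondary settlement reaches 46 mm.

S_s = C_α·H/(1+e_p)·log₁₀(t₂/t₁) ⇒ log₁₀(t₂/t₁) = S_s·(1+e_p)/(C_α·H).
log₁₀(t₂/t₁) = 0.046 × (1+0.92) / (0.024×5.8) = 0.6345
t₂ = t₁ × 10^0.6345 = 3.6 × 4.31 = 15.52 years

t₂ ≈ 15.5 years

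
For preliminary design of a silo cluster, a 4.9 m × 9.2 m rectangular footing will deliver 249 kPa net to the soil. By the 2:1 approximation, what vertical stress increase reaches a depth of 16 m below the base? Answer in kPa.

By the 2:1 method the load spreads at 1 horizontal : 2 vertical, so at depth z the loaded area has grown by z in each plan dimension:
Δσ = qBL/((B+z)(L+z)) = 249×4.9×9.2/((4.9+16)(9.2+16)) = 21.313 kPa

Δσ_z ≈ 21.3 kPa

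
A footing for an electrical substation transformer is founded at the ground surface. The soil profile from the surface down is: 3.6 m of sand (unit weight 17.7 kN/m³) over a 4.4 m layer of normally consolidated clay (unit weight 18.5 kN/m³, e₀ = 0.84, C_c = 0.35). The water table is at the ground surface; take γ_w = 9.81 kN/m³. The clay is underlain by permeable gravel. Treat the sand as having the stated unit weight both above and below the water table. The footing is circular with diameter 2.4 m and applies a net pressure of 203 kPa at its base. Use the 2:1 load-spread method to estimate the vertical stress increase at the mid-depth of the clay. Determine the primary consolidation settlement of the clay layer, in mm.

Mid-depth of clay below the ground surface: z = 3.6 + 4.4/2 = 5.8 m.
Total vertical stress at mid-clay: σ_v = 17.7×3.6 + 18.5×2.2 = 104.42 kPa.
Pore pressure: u = 9.81×(5.8 − 0) = 56.898 kPa.
Initial effective stress: σ'_0 = σ_v − u = 104.42 − 56.898 = 47.522 kPa.
Stress increase at mid-clay by the 2:1 spreading method:
Δσ ≈ qD²/(D+z)² = 203×2.4²/(2.4+5.8)² = 17.39 kPa
Final effective stress: σ'_f = σ'_0 + Δσ = 47.522 + 17.39 = 64.912 kPa.
Normally consolidated clay, so the full stress increment lies on the virgin compression line:
S_c = C_c·H/(1+e₀)·log₁₀(σ'_f/σ'_0) = 0.35×4.4/(1+0.84)×log₁₀(64.912/47.522)
    = 0.83696 × 0.13543 = 0.1133 m

S_c ≈ 113 mm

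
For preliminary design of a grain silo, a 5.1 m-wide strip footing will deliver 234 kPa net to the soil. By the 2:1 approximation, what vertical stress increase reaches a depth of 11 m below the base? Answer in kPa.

Δσ_z ≈ 74.1 kPa

By the 2:1 method the load spreads at 1 horizontal : 2 vertical, so at depth z the loaded area has grown by z in each plan dimension:
Δσ = qB/(B+z) = 234×5.1/(5.1+11) = 74.124 kPa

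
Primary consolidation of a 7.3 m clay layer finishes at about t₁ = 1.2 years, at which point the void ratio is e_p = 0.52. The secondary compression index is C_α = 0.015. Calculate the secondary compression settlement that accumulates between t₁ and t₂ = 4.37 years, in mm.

S_s ≈ 40.4 mm

Secondary compression: S_s = C_α·H/(1+e_p)·log₁₀(t₂/t₁)
S_s = 0.015×7.3/(1+0.52)×log₁₀(4.37/1.2)
    = 0.07204 × 0.5613 = 0.04044 m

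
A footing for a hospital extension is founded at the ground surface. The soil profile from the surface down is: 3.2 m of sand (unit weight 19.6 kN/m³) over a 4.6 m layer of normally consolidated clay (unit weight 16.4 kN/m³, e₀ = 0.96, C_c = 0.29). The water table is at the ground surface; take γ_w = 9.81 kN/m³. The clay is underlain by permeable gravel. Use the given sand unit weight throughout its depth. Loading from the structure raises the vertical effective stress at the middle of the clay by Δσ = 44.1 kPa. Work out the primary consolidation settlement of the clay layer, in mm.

Mid-depth of clay below the ground surface: z = 3.2 + 4.6/2 = 5.5 m.
Total vertical stress at mid-clay: σ_v = 19.6×3.2 + 16.4×2.3 = 100.44 kPa.
Pore pressure: u = 9.81×(5.5 − 0) = 53.955 kPa.
Initial effective stress: σ'_0 = σ_v − u = 100.44 − 53.955 = 46.485 kPa.
Final effective stress: σ'_f = σ'_0 + Δσ = 46.485 + 44.1 = 90.585 kPa.
Normally consolidated clay, so the full stress increment lies on the virgin compression line:
S_c = C_c·H/(1+e₀)·log₁₀(σ'_f/σ'_0) = 0.29×4.6/(1+0.96)×log₁₀(90.585/46.485)
    = 0.68061 × 0.28974 = 0.1972 m

S_c ≈ 197 mm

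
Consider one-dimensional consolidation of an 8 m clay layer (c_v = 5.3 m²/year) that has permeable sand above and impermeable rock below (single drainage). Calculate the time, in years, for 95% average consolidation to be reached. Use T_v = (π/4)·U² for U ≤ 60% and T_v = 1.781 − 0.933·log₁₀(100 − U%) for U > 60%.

Drainage path length: H_d = H = 8 m (single drainage).
U > 60%: T_v = 1.781 − 0.933·log₁₀(100 − 95) = 1.1289.
t = T_v·H_d²/c_v = 1.1289×8²/5.3 = 13.63 years.

t ≈ 13.6 years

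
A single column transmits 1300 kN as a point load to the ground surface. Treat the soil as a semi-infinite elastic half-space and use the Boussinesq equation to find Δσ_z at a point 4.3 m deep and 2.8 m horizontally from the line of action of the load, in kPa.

Δσ_z ≈ 13.9 kPa

Boussinesq vertical stress below a point load on an elastic half-space:
Δσ_z = 3P/(2πz²) · [1 + (r/z)²]^(−5/2)
r/z = 2.8/4.3 = 0.65116; [1+(r/z)²]^(−5/2) = 0.41325.
Δσ_z = 3×1300/(2π×4.3²) × 0.41325 = 33.57 × 0.41325 = 13.87 kPa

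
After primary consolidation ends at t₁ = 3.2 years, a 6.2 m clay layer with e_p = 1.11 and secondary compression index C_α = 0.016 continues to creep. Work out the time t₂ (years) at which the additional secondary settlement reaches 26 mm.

S_s = C_α·H/(1+e_p)·log₁₀(t₂/t₁) ⇒ log₁₀(t₂/t₁) = S_s·(1+e_p)/(C_α·H).
log₁₀(t₂/t₁) = 0.026 × (1+1.11) / (0.016×6.2) = 0.553
t₂ = t₁ × 10^0.553 = 3.2 × 3.573 = 11.43 years

t₂ ≈ 11.4 years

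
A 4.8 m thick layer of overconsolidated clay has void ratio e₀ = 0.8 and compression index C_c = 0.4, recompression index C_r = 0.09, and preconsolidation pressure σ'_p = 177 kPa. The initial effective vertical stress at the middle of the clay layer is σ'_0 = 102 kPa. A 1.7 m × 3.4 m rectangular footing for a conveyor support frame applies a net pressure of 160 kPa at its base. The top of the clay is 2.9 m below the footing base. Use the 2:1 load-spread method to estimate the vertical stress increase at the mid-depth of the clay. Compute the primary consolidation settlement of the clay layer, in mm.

S_c ≈ 14.5 mm

Mid-depth of clay below the footing base: z = 2.9 + 4.8/2 = 5.3 m.
Stress increase at mid-clay by the 2:1 spreading method:
Δσ = qBL/((B+z)(L+z)) = 160×1.7×3.4/((1.7+5.3)(3.4+5.3)) = 15.186 kPa
Final effective stress: σ'_f = 102 + 15.186 = 117.19 kPa.
σ'_f = 117.19 ≤ σ'_p = 177 kPa, so the clay remains overconsolidated and only the recompression index applies:
S_c = C_r·H/(1+e₀)·log₁₀(σ'_f/σ'_0) = 0.09×4.8/1.8×log₁₀(117.19/102)
    = 0.24 × 0.06029 = 0.01447 m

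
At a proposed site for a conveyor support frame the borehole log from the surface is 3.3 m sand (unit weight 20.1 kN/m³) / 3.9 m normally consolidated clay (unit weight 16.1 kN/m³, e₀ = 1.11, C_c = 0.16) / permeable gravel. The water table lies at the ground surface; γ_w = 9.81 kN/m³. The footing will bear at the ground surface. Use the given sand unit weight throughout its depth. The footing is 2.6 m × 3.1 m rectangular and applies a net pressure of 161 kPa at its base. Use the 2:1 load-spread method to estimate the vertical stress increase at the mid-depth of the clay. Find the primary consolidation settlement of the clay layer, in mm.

Mid-depth of clay below the ground surface: z = 3.3 + 3.9/2 = 5.25 m.
Total vertical stress at mid-clay: σ_v = 20.1×3.3 + 16.1×1.95 = 97.725 kPa.
Pore pressure: u = 9.81×(5.25 − 0) = 51.503 kPa.
Initial effective stress: σ'_0 = σ_v − u = 97.725 − 51.503 = 46.222 kPa.
Stress increase at mid-clay by the 2:1 spreading method:
Δσ = qBL/((B+z)(L+z)) = 161×2.6×3.1/((2.6+5.25)(3.1+5.25)) = 19.797 kPa
Final effective stress: σ'_f = σ'_0 + Δσ = 46.222 + 19.797 = 66.019 kPa.
Normally consolidated clay, so the full stress increment lies on the virgin compression line:
S_c = C_c·H/(1+e₀)·log₁₀(σ'_f/σ'_0) = 0.16×3.9/(1+1.11)×log₁₀(66.019/46.222)
    = 0.29573 × 0.15482 = 0.04578 m

S_c ≈ 45.8 mm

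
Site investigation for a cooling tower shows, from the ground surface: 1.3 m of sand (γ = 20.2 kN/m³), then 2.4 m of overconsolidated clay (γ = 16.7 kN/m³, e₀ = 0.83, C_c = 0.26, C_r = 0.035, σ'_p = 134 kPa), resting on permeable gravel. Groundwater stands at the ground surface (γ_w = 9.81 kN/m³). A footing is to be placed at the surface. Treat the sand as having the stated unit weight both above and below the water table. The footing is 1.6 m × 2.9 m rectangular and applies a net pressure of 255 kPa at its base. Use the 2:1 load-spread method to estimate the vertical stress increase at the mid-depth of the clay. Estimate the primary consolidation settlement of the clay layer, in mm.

Mid-depth of clay below the ground surface: z = 1.3 + 2.4/2 = 2.5 m.
Total vertical stress at mid-clay: σ_v = 20.2×1.3 + 16.7×1.2 = 46.3 kPa.
Pore pressure: u = 9.81×(2.5 − 0) = 24.525 kPa.
Initial effective stress: σ'_0 = σ_v − u = 46.3 − 24.525 = 21.775 kPa.
Stress increase at mid-clay by the 2:1 spreading method:
Δσ = qBL/((B+z)(L+z)) = 255×1.6×2.9/((1.6+2.5)(2.9+2.5)) = 53.442 kPa
Final effective stress: σ'_f = 21.775 + 53.442 = 75.217 kPa.
σ'_f = 75.217 ≤ σ'_p = 134 kPa, so the clay remains overconsolidated and only the recompression index applies:
S_c = C_r·H/(1+e₀)·log₁₀(σ'_f/σ'_0) = 0.035×2.4/1.83×log₁₀(75.217/21.775)
    = 0.045903 × 0.53836 = 0.02471 m

S_c ≈ 24.7 mm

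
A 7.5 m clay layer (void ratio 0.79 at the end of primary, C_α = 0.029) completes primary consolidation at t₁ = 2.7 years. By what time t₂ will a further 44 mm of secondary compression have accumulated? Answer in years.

S_s = C_α·H/(1+e_p)·log₁₀(t₂/t₁) ⇒ log₁₀(t₂/t₁) = S_s·(1+e_p)/(C_α·H).
log₁₀(t₂/t₁) = 0.044 × (1+0.79) / (0.029×7.5) = 0.3621
t₂ = t₁ × 10^0.3621 = 2.7 × 2.302 = 6.216 years

t₂ ≈ 6.22 years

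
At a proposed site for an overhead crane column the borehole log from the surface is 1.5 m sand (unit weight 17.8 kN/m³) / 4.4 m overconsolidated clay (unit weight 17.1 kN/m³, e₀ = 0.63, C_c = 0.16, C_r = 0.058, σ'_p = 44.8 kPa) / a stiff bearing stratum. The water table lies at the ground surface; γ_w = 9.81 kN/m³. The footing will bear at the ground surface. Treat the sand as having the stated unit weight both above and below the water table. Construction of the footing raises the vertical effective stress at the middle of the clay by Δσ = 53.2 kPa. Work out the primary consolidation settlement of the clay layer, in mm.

Mid-depth of clay below the ground surface: z = 1.5 + 4.4/2 = 3.7 m.
Total vertical stress at mid-clay: σ_v = 17.8×1.5 + 17.1×2.2 = 64.32 kPa.
Pore pressure: u = 9.81×(3.7 − 0) = 36.297 kPa.
Initial effective stress: σ'_0 = σ_v − u = 64.32 − 36.297 = 28.023 kPa.
Final effective stress: σ'_f = 28.023 + 53.2 = 81.223 kPa.
σ'_f = 81.223 > σ'_p = 44.8 kPa, so the stress path crosses the preconsolidation pressure — recompression up to σ'_p, then virgin compression beyond:
S_c = H/(1+e₀)·[C_r·log₁₀(σ'_p/σ'_0) + C_c·log₁₀(σ'_f/σ'_p)]
    = 4.4/1.63 × [0.058×log₁₀(44.8/28.023) + 0.16×log₁₀(81.223/44.8)]
    = 2.6994 × [0.011818 + 0.041344] = 0.1435 m

S_c ≈ 144 mm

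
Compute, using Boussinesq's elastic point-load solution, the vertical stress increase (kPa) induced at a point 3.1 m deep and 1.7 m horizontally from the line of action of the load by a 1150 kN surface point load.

Boussinesq vertical stress below a point load on an elastic half-space:
Δσ_z = 3P/(2πz²) · [1 + (r/z)²]^(−5/2)
r/z = 1.7/3.1 = 0.54839; [1+(r/z)²]^(−5/2) = 0.51824.
Δσ_z = 3×1150/(2π×3.1²) × 0.51824 = 57.137 × 0.51824 = 29.61 kPa

Δσ_z ≈ 29.6 kPa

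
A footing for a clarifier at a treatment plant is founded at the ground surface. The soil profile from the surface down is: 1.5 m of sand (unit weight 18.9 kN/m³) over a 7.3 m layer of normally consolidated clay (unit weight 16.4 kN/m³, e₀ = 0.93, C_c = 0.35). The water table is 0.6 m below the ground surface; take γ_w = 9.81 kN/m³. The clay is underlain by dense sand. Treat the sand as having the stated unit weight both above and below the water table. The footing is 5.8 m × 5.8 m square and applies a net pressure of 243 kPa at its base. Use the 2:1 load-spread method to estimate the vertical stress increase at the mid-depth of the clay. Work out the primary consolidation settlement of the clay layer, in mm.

Mid-depth of clay below the ground surface: z = 1.5 + 7.3/2 = 5.15 m.
Total vertical stress at mid-clay: σ_v = 18.9×1.5 + 16.4×3.65 = 88.21 kPa.
Pore pressure: u = 9.81×(5.15 − 0.6) = 44.636 kPa.
Initial effective stress: σ'_0 = σ_v − u = 88.21 − 44.636 = 43.574 kPa.
Stress increase at mid-clay by the 2:1 spreading method:
Δσ = qBL/((B+z)(L+z)) = 243×5.8×5.8/((5.8+5.15)(5.8+5.15)) = 68.176 kPa
Final effective stress: σ'_f = σ'_0 + Δσ = 43.574 + 68.176 = 111.75 kPa.
Normally consolidated clay, so the full stress increment lies on the virgin compression line:
S_c = C_c·H/(1+e₀)·log₁₀(σ'_f/σ'_0) = 0.35×7.3/(1+0.93)×log₁₀(111.75/43.574)
    = 1.3238 × 0.40902 = 0.5415 m

S_c ≈ 541 mm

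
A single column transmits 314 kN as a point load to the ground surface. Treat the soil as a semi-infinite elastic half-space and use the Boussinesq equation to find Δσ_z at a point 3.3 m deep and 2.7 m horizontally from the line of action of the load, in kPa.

Δσ_z ≈ 3.82 kPa

Boussinesq vertical stress below a point load on an elastic half-space:
Δσ_z = 3P/(2πz²) · [1 + (r/z)²]^(−5/2)
r/z = 2.7/3.3 = 0.81818; [1+(r/z)²]^(−5/2) = 0.27771.
Δσ_z = 3×314/(2π×3.3²) × 0.27771 = 13.767 × 0.27771 = 3.823 kPa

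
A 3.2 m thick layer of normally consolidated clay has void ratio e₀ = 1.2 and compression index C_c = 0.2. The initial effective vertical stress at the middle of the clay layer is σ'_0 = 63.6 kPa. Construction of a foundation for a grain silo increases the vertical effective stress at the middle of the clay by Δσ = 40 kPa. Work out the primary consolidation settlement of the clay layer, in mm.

Final effective stress: σ'_f = σ'_0 + Δσ = 63.6 + 40 = 103.6 kPa.
Normally consolidated clay, so the full stress increment lies on the virgin compression line:
S_c = C_c·H/(1+e₀)·log₁₀(σ'_f/σ'_0) = 0.2×3.2/(1+1.2)×log₁₀(103.6/63.6)
    = 0.29091 × 0.2119 = 0.06164 m

S_c ≈ 61.6 mm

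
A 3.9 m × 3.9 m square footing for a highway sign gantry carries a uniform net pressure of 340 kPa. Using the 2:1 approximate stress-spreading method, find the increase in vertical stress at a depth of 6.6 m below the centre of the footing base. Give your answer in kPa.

By the 2:1 method the load spreads at 1 horizontal : 2 vertical, so at depth z the loaded area has grown by z in each plan dimension:
Δσ = qBL/((B+z)(L+z)) = 340×3.9×3.9/((3.9+6.6)(3.9+6.6)) = 46.906 kPa

Δσ_z ≈ 46.9 kPa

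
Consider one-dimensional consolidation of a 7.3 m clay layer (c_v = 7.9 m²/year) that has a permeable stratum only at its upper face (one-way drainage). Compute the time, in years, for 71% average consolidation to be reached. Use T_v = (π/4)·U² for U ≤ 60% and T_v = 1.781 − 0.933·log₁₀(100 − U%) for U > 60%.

Drainage path length: H_d = H = 7.3 m (single drainage).
U > 60%: T_v = 1.781 − 0.933·log₁₀(100 − 71) = 0.41658.
t = T_v·H_d²/c_v = 0.41658×7.3²/7.9 = 2.81 years.

t ≈ 2.81 years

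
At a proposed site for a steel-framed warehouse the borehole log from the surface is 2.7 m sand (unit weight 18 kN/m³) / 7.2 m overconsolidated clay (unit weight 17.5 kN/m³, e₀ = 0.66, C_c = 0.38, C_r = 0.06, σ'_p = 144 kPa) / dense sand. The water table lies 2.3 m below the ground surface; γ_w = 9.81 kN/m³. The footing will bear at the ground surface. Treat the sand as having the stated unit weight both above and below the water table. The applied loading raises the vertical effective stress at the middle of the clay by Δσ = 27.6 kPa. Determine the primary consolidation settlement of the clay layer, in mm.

S_c ≈ 36.5 mm

Mid-depth of clay below the ground surface: z = 2.7 + 7.2/2 = 6.3 m.
Total vertical stress at mid-clay: σ_v = 18×2.7 + 17.5×3.6 = 111.6 kPa.
Pore pressure: u = 9.81×(6.3 − 2.3) = 39.24 kPa.
Initial effective stress: σ'_0 = σ_v − u = 111.6 − 39.24 = 72.36 kPa.
Final effective stress: σ'_f = 72.36 + 27.6 = 99.96 kPa.
σ'_f = 99.96 ≤ σ'_p = 144 kPa, so the clay remains overconsolidated and only the recompression index applies:
S_c = C_r·H/(1+e₀)·log₁₀(σ'_f/σ'_0) = 0.06×7.2/1.66×log₁₀(99.96/72.36)
    = 0.26024 × 0.14033 = 0.03652 m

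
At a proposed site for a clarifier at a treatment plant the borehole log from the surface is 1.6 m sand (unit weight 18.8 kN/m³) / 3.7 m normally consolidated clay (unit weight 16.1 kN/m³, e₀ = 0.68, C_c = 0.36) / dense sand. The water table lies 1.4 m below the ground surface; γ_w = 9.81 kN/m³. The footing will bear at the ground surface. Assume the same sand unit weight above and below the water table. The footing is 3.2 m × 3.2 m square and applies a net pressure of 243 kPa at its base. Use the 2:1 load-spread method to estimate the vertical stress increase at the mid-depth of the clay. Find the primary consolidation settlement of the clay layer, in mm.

S_c ≈ 304 mm

Mid-depth of clay below the ground surface: z = 1.6 + 3.7/2 = 3.45 m.
Total vertical stress at mid-clay: σ_v = 18.8×1.6 + 16.1×1.85 = 59.865 kPa.
Pore pressure: u = 9.81×(3.45 − 1.4) = 20.11 kPa.
Initial effective stress: σ'_0 = σ_v − u = 59.865 − 20.11 = 39.755 kPa.
Stress increase at mid-clay by the 2:1 spreading method:
Δσ = qBL/((B+z)(L+z)) = 243×3.2×3.2/((3.2+3.45)(3.2+3.45)) = 56.268 kPa
Final effective stress: σ'_f = σ'_0 + Δσ = 39.755 + 56.268 = 96.023 kPa.
Normally consolidated clay, so the full stress increment lies on the virgin compression line:
S_c = C_c·H/(1+e₀)·log₁₀(σ'_f/σ'_0) = 0.36×3.7/(1+0.68)×log₁₀(96.023/39.755)
    = 0.79286 × 0.38298 = 0.3036 m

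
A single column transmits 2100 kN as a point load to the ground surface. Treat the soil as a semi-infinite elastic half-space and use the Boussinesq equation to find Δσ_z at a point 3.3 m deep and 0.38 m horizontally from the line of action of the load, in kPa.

Δσ_z ≈ 89.1 kPa

Boussinesq vertical stress below a point load on an elastic half-space:
Δσ_z = 3P/(2πz²) · [1 + (r/z)²]^(−5/2)
r/z = 0.38/3.3 = 0.11515; [1+(r/z)²]^(−5/2) = 0.9676.
Δσ_z = 3×2100/(2π×3.3²) × 0.9676 = 92.073 × 0.9676 = 89.09 kPa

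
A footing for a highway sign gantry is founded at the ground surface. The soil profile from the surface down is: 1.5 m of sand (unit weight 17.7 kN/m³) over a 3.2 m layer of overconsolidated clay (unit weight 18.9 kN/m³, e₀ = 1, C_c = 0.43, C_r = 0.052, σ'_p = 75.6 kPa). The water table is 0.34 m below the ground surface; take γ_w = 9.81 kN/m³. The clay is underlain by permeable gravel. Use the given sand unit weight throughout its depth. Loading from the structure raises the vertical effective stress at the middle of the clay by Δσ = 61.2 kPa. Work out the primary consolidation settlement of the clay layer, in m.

S_c ≈ 0.0889 m

Mid-depth of clay below the ground surface: z = 1.5 + 3.2/2 = 3.1 m.
Total vertical stress at mid-clay: σ_v = 17.7×1.5 + 18.9×1.6 = 56.79 kPa.
Pore pressure: u = 9.81×(3.1 − 0.34) = 27.076 kPa.
Initial effective stress: σ'_0 = σ_v − u = 56.79 − 27.076 = 29.714 kPa.
Final effective stress: σ'_f = 29.714 + 61.2 = 90.914 kPa.
σ'_f = 90.914 > σ'_p = 75.6 kPa, so the stress path crosses the preconsolidation pressure — recompression up to σ'_p, then virgin compression beyond:
S_c = H/(1+e₀)·[C_r·log₁₀(σ'_p/σ'_0) + C_c·log₁₀(σ'_f/σ'_p)]
    = 3.2/2 × [0.052×log₁₀(75.6/29.714) + 0.43×log₁₀(90.914/75.6)]
    = 1.6 × [0.021089 + 0.034447] = 0.08886 m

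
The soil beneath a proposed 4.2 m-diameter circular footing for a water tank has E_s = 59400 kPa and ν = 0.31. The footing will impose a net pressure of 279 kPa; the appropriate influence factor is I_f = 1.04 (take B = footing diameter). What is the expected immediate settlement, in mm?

S_e ≈ 18.5 mm

Immediate (elastic) settlement: S_e = q·B·(1−ν²)/E_s · I_f.
S_e = 279 × 4.2 × (1 − 0.31²) / 59400 × 1.04
    = 279 × 4.2 × 0.9039 / 59400 × 1.04
    = 0.01854 m = 18.54 mm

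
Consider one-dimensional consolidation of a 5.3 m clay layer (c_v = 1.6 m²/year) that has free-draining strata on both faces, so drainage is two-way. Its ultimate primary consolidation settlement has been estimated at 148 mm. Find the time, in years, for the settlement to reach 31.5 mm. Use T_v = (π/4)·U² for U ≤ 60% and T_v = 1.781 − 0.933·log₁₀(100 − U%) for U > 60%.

t ≈ 0.156 years

Drainage path length: H_d = H/2 = 2.65 m (double drainage).
U = S(t)/S_ult = 31.5/148 = 0.2128.
U ≤ 60%: T_v = (π/4)·U² = (π/4)×0.21284² = 0.035578.
t = T_v·H_d²/c_v = 0.035578×2.65²/1.6 = 0.1562 years.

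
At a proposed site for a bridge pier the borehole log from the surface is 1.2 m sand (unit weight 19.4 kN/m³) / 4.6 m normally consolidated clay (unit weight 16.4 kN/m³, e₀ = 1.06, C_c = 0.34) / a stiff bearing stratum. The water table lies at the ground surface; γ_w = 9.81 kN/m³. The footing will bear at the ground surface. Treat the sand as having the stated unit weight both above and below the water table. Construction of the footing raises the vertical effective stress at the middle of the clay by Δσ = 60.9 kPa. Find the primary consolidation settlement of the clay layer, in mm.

Mid-depth of clay below the ground surface: z = 1.2 + 4.6/2 = 3.5 m.
Total vertical stress at mid-clay: σ_v = 19.4×1.2 + 16.4×2.3 = 61 kPa.
Pore pressure: u = 9.81×(3.5 − 0) = 34.335 kPa.
Initial effective stress: σ'_0 = σ_v − u = 61 − 34.335 = 26.665 kPa.
Final effective stress: σ'_f = σ'_0 + Δσ = 26.665 + 60.9 = 87.565 kPa.
Normally consolidated clay, so the full stress increment lies on the virgin compression line:
S_c = C_c·H/(1+e₀)·log₁₀(σ'_f/σ'_0) = 0.34×4.6/(1+1.06)×log₁₀(87.565/26.665)
    = 0.75922 × 0.51639 = 0.3921 m

S_c ≈ 392 mm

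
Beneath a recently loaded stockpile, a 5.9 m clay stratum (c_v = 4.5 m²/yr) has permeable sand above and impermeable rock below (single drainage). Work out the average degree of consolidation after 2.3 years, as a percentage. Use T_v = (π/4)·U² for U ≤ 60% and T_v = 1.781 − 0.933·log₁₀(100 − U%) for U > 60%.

U ≈ 61.1 %

Drainage path length: H_d = H = 5.9 m (single drainage).
T_v = c_v·t/H_d² = 4.5×2.3/5.9² = 0.29733.
T_v = 0.29733 corresponds to the U > 60% branch:
U = 1 − 10^((1.781 − T_v)/0.933)/100 = 0.6108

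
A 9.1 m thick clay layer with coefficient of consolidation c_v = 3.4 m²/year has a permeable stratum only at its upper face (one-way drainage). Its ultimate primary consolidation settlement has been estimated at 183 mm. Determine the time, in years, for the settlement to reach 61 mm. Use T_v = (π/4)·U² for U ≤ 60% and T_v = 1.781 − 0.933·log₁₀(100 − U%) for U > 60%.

t ≈ 2.13 years

Drainage path length: H_d = H = 9.1 m (single drainage).
U = S(t)/S_ult = 61/183 = 0.3333.
U ≤ 60%: T_v = (π/4)·U² = (π/4)×0.33333² = 0.087266.
t = T_v·H_d²/c_v = 0.087266×9.1²/3.4 = 2.125 years.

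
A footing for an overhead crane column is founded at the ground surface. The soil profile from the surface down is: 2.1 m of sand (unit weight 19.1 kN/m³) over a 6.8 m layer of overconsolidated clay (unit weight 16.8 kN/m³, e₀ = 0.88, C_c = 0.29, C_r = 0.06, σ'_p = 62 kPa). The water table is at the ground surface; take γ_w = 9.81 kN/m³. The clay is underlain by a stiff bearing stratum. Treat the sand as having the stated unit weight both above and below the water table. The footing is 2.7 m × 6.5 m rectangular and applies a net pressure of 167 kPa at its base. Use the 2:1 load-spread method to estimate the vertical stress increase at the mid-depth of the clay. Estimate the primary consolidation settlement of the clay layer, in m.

Mid-depth of clay below the ground surface: z = 2.1 + 6.8/2 = 5.5 m.
Total vertical stress at mid-clay: σ_v = 19.1×2.1 + 16.8×3.4 = 97.23 kPa.
Pore pressure: u = 9.81×(5.5 − 0) = 53.955 kPa.
Initial effective stress: σ'_0 = σ_v − u = 97.23 − 53.955 = 43.275 kPa.
Stress increase at mid-clay by the 2:1 spreading method:
Δσ = qBL/((B+z)(L+z)) = 167×2.7×6.5/((2.7+5.5)(6.5+5.5)) = 29.785 kPa
Final effective stress: σ'_f = 43.275 + 29.785 = 73.06 kPa.
σ'_f = 73.06 > σ'_p = 62 kPa, so the stress path crosses the preconsolidation pressure — recompression up to σ'_p, then virgin compression beyond:
S_c = H/(1+e₀)·[C_r·log₁₀(σ'_p/σ'_0) + C_c·log₁₀(σ'_f/σ'_p)]
    = 6.8/1.88 × [0.06×log₁₀(62/43.275) + 0.29×log₁₀(73.06/62)]
    = 3.617 × [0.0093693 + 0.020674] = 0.1087 m

S_c ≈ 0.109 m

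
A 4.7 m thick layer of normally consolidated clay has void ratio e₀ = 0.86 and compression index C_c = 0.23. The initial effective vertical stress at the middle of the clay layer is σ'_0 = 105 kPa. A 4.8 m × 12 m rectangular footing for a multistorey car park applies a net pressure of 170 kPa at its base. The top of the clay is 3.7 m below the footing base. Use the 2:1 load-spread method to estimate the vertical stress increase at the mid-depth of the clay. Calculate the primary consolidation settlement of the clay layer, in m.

S_c ≈ 0.0983 m

Mid-depth of clay below the footing base: z = 3.7 + 4.7/2 = 6.05 m.
Stress increase at mid-clay by the 2:1 spreading method:
Δσ = qBL/((B+z)(L+z)) = 170×4.8×12/((4.8+6.05)(12+6.05)) = 49.999 kPa
Final effective stress: σ'_f = σ'_0 + Δσ = 105 + 49.999 = 155 kPa.
Normally consolidated clay, so the full stress increment lies on the virgin compression line:
S_c = C_c·H/(1+e₀)·log₁₀(σ'_f/σ'_0) = 0.23×4.7/(1+0.86)×log₁₀(155/105)
    = 0.58118 × 0.16914 = 0.0983 m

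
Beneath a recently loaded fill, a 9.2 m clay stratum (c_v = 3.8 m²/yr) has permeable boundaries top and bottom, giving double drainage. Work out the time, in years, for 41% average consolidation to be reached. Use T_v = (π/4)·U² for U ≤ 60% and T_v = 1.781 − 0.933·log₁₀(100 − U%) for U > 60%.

Drainage path length: H_d = H/2 = 4.6 m (double drainage).
U ≤ 60%: T_v = (π/4)·U² = (π/4)×0.41² = 0.13203.
t = T_v·H_d²/c_v = 0.13203×4.6²/3.8 = 0.7352 years.

t ≈ 0.735 years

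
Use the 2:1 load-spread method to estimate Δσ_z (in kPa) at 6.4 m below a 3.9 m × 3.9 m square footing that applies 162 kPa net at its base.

By the 2:1 method the load spreads at 1 horizontal : 2 vertical, so at depth z the loaded area has grown by z in each plan dimension:
Δσ = qBL/((B+z)(L+z)) = 162×3.9×3.9/((3.9+6.4)(3.9+6.4)) = 23.226 kPa

Δσ_z ≈ 23.2 kPa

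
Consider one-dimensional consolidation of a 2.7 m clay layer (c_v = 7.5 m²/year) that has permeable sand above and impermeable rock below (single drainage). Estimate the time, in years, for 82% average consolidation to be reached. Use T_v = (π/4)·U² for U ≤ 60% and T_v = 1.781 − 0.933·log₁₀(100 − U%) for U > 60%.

Drainage path length: H_d = H = 2.7 m (single drainage).
U > 60%: T_v = 1.781 − 0.933·log₁₀(100 − 82) = 0.60983.
t = T_v·H_d²/c_v = 0.60983×2.7²/7.5 = 0.5928 years.

t ≈ 0.593 years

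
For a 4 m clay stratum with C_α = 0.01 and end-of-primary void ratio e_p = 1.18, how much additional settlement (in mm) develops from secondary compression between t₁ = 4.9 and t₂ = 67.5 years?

Secondary compression: S_s = C_α·H/(1+e_p)·log₁₀(t₂/t₁)
S_s = 0.01×4/(1+1.18)×log₁₀(67.5/4.9)
    = 0.01835 × 1.139 = 0.0209 m

S_s ≈ 20.9 mm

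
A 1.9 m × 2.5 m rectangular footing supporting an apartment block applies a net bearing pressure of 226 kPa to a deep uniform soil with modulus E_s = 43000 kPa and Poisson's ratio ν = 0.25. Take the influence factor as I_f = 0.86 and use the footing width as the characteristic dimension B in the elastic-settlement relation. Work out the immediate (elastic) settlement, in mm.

S_e ≈ 8.05 mm

Immediate (elastic) settlement: S_e = q·B·(1−ν²)/E_s · I_f.
S_e = 226 × 1.9 × (1 − 0.25²) / 43000 × 0.86
    = 226 × 1.9 × 0.9375 / 43000 × 0.86
    = 0.008051 m = 8.051 mm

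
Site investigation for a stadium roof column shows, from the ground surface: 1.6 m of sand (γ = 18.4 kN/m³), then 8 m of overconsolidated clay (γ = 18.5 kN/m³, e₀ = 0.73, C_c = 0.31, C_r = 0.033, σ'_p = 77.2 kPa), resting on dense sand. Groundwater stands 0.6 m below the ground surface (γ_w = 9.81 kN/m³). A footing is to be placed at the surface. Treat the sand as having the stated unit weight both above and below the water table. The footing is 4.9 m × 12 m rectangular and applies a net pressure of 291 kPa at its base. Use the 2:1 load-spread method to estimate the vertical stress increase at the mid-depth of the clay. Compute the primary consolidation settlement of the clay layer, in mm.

S_c ≈ 424 mm

Mid-depth of clay below the ground surface: z = 1.6 + 8/2 = 5.6 m.
Total vertical stress at mid-clay: σ_v = 18.4×1.6 + 18.5×4 = 103.44 kPa.
Pore pressure: u = 9.81×(5.6 − 0.6) = 49.05 kPa.
Initial effective stress: σ'_0 = σ_v − u = 103.44 − 49.05 = 54.39 kPa.
Stress increase at mid-clay by the 2:1 spreading method:
Δσ = qBL/((B+z)(L+z)) = 291×4.9×12/((4.9+5.6)(12+5.6)) = 92.591 kPa
Final effective stress: σ'_f = 54.39 + 92.591 = 146.98 kPa.
σ'_f = 146.98 > σ'_p = 77.2 kPa, so the stress path crosses the preconsolidation pressure — recompression up to σ'_p, then virgin compression beyond:
S_c = H/(1+e₀)·[C_r·log₁₀(σ'_p/σ'_0) + C_c·log₁₀(σ'_f/σ'_p)]
    = 8/1.73 × [0.033×log₁₀(77.2/54.39) + 0.31×log₁₀(146.98/77.2)]
    = 4.6243 × [0.0050192 + 0.086689] = 0.4241 m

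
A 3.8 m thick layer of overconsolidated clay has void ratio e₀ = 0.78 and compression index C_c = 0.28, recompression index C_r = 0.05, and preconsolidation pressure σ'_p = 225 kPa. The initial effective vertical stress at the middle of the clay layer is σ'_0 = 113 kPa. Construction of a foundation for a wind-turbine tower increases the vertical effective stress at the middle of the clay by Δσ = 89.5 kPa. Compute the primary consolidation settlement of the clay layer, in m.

Final effective stress: σ'_f = 113 + 89.5 = 202.5 kPa.
σ'_f = 202.5 ≤ σ'_p = 225 kPa, so the clay remains overconsolidated and only the recompression index applies:
S_c = C_r·H/(1+e₀)·log₁₀(σ'_f/σ'_0) = 0.05×3.8/1.78×log₁₀(202.5/113)
    = 0.10674 × 0.25335 = 0.02704 m

S_c ≈ 0.027 m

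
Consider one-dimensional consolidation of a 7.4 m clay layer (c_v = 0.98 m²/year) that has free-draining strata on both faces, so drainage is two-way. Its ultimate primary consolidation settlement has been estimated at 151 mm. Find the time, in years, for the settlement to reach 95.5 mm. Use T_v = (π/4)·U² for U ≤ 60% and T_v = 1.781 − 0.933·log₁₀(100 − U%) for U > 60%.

t ≈ 4.48 years

Drainage path length: H_d = H/2 = 3.7 m (double drainage).
U = S(t)/S_ult = 95.5/151 = 0.6325.
U > 60%: T_v = 1.781 − 0.933·log₁₀(100 − 63.245) = 0.32056.
t = T_v·H_d²/c_v = 0.32056×3.7²/0.98 = 4.478 years.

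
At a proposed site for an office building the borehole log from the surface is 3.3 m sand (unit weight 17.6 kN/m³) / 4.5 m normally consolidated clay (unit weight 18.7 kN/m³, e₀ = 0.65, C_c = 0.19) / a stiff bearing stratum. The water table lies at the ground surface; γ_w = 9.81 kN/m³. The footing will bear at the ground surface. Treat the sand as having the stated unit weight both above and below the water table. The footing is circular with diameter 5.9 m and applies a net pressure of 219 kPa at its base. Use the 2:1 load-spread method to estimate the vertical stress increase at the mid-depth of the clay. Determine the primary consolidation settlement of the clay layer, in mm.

Mid-depth of clay below the ground surface: z = 3.3 + 4.5/2 = 5.55 m.
Total vertical stress at mid-clay: σ_v = 17.6×3.3 + 18.7×2.25 = 100.16 kPa.
Pore pressure: u = 9.81×(5.55 − 0) = 54.446 kPa.
Initial effective stress: σ'_0 = σ_v − u = 100.16 − 54.446 = 45.714 kPa.
Stress increase at mid-clay by the 2:1 spreading method:
Δσ ≈ qD²/(D+z)² = 219×5.9²/(5.9+5.55)² = 58.148 kPa
Final effective stress: σ'_f = σ'_0 + Δσ = 45.714 + 58.148 = 103.86 kPa.
Normally consolidated clay, so the full stress increment lies on the virgin compression line:
S_c = C_c·H/(1+e₀)·log₁₀(σ'_f/σ'_0) = 0.19×4.5/(1+0.65)×log₁₀(103.86/45.714)
    = 0.51818 × 0.3564 = 0.1847 m

S_c ≈ 185 mm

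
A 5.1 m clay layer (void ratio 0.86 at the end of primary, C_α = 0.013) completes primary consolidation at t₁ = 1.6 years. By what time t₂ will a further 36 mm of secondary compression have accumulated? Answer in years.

t₂ ≈ 16.4 years

S_s = C_α·H/(1+e_p)·log₁₀(t₂/t₁) ⇒ log₁₀(t₂/t₁) = S_s·(1+e_p)/(C_α·H).
log₁₀(t₂/t₁) = 0.036 × (1+0.86) / (0.013×5.1) = 1.01
t₂ = t₁ × 10^1.01 = 1.6 × 10.23 = 16.37 years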